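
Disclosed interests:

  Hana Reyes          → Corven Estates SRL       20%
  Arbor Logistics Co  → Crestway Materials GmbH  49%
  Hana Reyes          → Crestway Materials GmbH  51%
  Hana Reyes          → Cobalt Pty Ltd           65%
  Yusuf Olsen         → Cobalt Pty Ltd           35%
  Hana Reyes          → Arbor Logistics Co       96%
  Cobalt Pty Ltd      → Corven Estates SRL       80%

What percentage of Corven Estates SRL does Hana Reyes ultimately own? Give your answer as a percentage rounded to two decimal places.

Hana reaches Corven along 2 paths.
Via Cobalt: 65% × 80% = 52%.
Direct stake: 20% = 20%.
Total: 52% + 20% = 72%.
Rounded: 72.00%.

72.00%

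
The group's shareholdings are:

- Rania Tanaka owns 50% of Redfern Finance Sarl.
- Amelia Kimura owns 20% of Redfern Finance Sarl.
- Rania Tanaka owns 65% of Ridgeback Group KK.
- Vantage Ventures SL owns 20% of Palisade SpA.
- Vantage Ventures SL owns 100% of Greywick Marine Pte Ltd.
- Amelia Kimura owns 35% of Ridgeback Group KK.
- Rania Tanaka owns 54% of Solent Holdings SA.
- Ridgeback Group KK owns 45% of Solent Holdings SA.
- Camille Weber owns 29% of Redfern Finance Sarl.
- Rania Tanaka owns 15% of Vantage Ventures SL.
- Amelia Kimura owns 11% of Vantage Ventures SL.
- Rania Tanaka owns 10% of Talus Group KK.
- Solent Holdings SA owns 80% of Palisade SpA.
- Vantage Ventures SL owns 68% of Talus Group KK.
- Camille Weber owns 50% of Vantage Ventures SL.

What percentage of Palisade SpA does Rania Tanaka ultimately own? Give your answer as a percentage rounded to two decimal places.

69.60%

Rania reaches Palisade along 3 paths.
Via Solent: 54% × 80% = 43.2%.
Via Ridgeback → Solent: 65% × 45% × 80% = 23.4%.
Via Vantage: 15% × 20% = 3%.
Total: 43.2% + 23.4% + 3% = 69.6%.
Rounded: 69.60%.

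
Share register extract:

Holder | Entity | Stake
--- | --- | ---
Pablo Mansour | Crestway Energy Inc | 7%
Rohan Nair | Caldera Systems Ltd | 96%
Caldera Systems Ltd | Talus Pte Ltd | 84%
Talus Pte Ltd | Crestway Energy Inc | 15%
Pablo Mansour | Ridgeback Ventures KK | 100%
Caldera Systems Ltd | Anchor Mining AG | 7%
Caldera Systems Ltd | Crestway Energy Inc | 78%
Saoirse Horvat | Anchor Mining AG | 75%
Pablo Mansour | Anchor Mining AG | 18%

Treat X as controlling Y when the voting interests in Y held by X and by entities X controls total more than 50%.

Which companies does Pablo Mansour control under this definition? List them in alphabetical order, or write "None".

Pablo holds 100% of Ridgeback, so Pablo controls Ridgeback.
No other company's threshold is met.

Ridgeback Ventures KK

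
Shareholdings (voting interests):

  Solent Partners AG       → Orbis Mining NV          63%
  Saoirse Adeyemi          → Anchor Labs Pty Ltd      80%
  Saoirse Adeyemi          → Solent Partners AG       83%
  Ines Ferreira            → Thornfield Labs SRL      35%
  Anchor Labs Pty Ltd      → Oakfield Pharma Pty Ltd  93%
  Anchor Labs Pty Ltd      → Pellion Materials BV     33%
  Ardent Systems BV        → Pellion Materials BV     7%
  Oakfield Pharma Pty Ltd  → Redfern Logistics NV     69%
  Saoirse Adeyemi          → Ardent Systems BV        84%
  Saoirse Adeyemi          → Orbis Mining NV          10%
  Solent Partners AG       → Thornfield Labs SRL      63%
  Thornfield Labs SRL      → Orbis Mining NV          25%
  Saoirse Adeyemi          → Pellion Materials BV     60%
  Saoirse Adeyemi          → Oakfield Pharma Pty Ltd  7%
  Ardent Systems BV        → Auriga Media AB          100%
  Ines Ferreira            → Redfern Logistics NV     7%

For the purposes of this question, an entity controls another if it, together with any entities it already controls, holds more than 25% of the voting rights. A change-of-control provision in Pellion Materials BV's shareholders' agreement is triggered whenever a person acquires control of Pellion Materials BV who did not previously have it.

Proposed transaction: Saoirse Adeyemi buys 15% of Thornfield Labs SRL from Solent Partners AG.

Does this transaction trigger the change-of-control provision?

No

The purchase adds only to Saoirse's holdings (Solent's stake shrinks), so Saoirse is the only person who could newly come to control Pellion.
Saoirse holds 80% of Anchor, so Saoirse controls Anchor.
Saoirse holds 84% of Ardent, so Saoirse controls Ardent.
Saoirse and Anchor and Ardent together hold 60% + 33% + 7% = 100% of Pellion, so Saoirse controls Pellion.
So Saoirse already controls Pellion before the transaction.
After the purchase, Saoirse holds 15% of Thornfield directly, and Solent's stake falls to 48%.
Saoirse controlled Pellion already, so this is not a new person acquiring control; every other person's position is unchanged or reduced.
No new person acquires control, so the clause is not triggered.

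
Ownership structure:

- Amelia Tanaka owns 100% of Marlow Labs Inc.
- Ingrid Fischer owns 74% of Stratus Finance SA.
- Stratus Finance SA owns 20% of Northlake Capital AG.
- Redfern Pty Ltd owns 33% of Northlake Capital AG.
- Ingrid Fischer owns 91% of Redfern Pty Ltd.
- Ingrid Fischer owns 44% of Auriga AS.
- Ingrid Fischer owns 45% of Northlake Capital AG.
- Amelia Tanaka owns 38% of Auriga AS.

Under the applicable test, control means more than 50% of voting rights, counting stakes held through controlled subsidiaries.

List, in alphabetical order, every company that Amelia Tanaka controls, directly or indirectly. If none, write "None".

Amelia holds 100% of Marlow, so Amelia controls Marlow.
No other company's threshold is met.

Marlow Labs Inc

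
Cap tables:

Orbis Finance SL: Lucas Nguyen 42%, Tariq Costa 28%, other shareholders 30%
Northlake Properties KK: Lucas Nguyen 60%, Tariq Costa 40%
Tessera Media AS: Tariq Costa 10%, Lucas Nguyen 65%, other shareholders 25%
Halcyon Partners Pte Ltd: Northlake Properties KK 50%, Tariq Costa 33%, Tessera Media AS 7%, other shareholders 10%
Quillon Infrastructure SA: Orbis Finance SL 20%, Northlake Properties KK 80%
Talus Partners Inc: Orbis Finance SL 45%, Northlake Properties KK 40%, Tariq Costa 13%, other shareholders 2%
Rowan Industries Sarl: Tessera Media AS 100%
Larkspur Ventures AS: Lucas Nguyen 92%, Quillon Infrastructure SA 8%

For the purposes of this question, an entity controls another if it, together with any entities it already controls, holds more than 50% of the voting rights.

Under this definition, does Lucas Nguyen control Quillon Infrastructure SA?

Yes

Lucas holds 60% of Northlake, so Lucas controls Northlake.
Northlake holds 80% of Quillon, so Lucas controls Quillon.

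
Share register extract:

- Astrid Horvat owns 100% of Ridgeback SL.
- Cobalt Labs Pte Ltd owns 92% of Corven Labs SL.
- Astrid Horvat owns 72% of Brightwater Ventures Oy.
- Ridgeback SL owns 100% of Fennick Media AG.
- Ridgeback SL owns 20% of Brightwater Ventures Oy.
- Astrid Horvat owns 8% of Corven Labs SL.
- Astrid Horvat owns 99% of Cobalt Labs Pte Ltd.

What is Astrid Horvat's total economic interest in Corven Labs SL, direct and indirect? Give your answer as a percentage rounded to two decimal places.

Astrid reaches Corven along 2 paths.
Via Cobalt: 99% × 92% = 91.08%.
Direct stake: 8% = 8%.
Total: 91.08% + 8% = 99.08%.

99.08%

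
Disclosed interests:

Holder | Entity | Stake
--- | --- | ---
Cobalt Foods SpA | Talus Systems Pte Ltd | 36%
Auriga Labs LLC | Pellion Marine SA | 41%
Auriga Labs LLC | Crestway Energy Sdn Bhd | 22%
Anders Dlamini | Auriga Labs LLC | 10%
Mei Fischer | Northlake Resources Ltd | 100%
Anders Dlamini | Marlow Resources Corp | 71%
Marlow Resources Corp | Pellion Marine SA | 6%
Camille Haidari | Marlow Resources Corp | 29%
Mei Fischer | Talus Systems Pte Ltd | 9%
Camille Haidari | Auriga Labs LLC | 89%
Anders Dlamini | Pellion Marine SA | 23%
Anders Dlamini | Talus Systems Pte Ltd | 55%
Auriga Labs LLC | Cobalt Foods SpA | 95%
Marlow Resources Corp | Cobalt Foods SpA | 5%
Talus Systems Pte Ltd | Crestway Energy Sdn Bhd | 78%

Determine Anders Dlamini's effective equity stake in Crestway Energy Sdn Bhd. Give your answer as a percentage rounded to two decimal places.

48.76%

Anders reaches Crestway along 4 paths.
Via Marlow → Cobalt → Talus: 71% × 5% × 36% × 78% = 0.99684%.
Via Auriga → Cobalt → Talus: 10% × 95% × 36% × 78% = 2.6676%.
Via Talus: 55% × 78% = 42.9%.
Via Auriga: 10% × 22% = 2.2%.
Total: 0.99684% + 2.6676% + 42.9% + 2.2% = 48.76444%.
Rounded: 48.76%.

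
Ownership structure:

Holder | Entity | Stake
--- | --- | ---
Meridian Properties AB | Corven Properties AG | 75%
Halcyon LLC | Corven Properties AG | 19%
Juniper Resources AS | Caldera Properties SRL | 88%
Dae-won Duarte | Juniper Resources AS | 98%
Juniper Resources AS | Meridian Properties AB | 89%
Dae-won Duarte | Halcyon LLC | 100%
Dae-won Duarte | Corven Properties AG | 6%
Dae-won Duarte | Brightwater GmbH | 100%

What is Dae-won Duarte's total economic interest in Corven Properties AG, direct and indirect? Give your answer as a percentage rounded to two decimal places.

Dae-won reaches Corven along 3 paths.
Via Halcyon: 100% × 19% = 19%.
Via Juniper → Meridian: 98% × 89% × 75% = 65.415%.
Direct stake: 6% = 6%.
Total: 19% + 65.415% + 6% = 90.415%.
Rounded: 90.42%.

90.42%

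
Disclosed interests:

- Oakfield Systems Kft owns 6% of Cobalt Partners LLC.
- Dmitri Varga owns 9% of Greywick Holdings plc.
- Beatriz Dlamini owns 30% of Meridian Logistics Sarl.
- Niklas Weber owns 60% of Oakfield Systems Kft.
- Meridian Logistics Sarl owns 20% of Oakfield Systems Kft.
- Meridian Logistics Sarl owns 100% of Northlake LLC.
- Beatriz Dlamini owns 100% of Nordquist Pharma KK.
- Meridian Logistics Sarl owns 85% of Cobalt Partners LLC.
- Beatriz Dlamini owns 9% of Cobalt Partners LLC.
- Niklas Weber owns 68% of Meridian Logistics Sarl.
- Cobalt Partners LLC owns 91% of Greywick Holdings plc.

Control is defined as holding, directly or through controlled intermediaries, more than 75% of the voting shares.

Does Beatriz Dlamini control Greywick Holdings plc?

No

Beatriz holds 100% of Nordquist, so Beatriz controls Nordquist.
Neither Beatriz nor any entity Beatriz controls holds any voting interest in Greywick.
So Beatriz does not control Greywick.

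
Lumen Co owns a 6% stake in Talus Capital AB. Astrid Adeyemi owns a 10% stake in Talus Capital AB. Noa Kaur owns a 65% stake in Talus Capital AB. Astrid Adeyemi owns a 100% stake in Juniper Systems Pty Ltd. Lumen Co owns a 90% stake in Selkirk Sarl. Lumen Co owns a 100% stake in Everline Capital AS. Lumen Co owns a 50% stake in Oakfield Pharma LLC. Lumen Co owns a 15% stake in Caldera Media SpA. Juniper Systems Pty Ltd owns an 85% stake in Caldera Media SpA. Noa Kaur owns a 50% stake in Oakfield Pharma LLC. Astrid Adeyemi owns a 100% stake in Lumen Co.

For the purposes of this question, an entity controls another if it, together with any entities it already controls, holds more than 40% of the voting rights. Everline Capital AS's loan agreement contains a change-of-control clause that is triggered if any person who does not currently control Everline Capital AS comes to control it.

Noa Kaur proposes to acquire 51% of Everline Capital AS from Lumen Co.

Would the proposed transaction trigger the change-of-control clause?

The purchase adds only to Noa's holdings (Lumen's stake shrinks), so Noa is the only person who could newly come to control Everline.
Noa holds 65% of Talus, so Noa controls Talus.
Noa holds 50% of Oakfield, so Noa controls Oakfield.
Neither Noa nor any entity Noa controls holds any voting interest in Everline.
So before the transaction, Noa does not control Everline.
After the purchase, Noa holds 51% of Everline directly, and Lumen's stake falls to 49%.
Noa holds 51% of Everline, so Noa controls Everline.
Noa did not control Everline before and does after, so the clause is triggered.

Yes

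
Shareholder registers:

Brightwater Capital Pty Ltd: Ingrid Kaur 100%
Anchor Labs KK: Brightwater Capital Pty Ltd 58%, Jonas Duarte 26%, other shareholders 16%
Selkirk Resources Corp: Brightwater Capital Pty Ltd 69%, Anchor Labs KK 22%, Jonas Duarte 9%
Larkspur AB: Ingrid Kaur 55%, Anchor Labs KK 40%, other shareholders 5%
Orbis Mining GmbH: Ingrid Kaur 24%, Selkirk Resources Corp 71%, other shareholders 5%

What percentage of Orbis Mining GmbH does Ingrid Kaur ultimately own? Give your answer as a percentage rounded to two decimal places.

Ingrid reaches Orbis along 3 paths.
Direct stake: 24% = 24%.
Via Brightwater → Selkirk: 100% × 69% × 71% = 48.99%.
Via Brightwater → Anchor → Selkirk: 100% × 58% × 22% × 71% = 9.0596%.
Total: 24% + 48.99% + 9.0596% = 82.0496%.
Rounded: 82.05%.

82.05%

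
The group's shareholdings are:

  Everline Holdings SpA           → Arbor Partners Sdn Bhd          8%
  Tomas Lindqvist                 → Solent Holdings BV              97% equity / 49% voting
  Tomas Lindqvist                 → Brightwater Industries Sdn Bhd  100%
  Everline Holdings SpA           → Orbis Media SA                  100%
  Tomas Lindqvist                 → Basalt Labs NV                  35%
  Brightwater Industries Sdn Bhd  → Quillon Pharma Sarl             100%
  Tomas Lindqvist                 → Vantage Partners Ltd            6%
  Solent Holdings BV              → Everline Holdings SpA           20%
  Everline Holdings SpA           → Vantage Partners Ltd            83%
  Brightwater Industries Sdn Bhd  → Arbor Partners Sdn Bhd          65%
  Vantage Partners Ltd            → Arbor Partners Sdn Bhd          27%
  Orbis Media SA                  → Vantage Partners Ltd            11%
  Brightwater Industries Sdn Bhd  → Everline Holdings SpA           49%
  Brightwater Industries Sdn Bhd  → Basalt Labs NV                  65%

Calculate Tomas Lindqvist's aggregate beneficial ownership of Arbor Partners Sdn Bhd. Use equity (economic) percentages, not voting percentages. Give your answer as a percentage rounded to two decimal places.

Tomas reaches Arbor along 8 paths.
Via Brightwater → Everline → Orbis → Vantage: 100% × 49% × 100% × 11% × 27% = 1.4553%.
Via Solent → Everline → Orbis → Vantage: 97% × 20% × 100% × 11% × 27% = 0.57618%.
Via Brightwater → Everline → Vantage: 100% × 49% × 83% × 27% = 10.9809%.
Via Solent → Everline → Vantage: 97% × 20% × 83% × 27% = 4.34754%.
Via Vantage: 6% × 27% = 1.62%.
Via Brightwater: 100% × 65% = 65%.
Via Brightwater → Everline: 100% × 49% × 8% = 3.92%.
Via Solent → Everline: 97% × 20% × 8% = 1.552%.
Total: 1.4553% + 0.57618% + 10.9809% + 4.34754% + 1.62% + 65% + 3.92% + 1.552% = 89.45192%.
Rounded: 89.45%.

89.45%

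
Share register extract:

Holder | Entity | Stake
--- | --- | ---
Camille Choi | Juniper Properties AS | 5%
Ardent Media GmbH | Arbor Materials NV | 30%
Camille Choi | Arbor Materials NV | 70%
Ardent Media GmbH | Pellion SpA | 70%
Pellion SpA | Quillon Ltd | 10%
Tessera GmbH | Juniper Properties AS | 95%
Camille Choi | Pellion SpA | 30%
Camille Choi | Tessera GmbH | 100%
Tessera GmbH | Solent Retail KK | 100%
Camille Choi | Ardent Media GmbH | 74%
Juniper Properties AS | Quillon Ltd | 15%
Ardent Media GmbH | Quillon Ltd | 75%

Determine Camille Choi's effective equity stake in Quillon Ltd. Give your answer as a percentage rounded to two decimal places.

78.68%

Camille reaches Quillon along 5 paths.
Via Ardent: 74% × 75% = 55.5%.
Via Pellion: 30% × 10% = 3%.
Via Ardent → Pellion: 74% × 70% × 10% = 5.18%.
Via Juniper: 5% × 15% = 0.75%.
Via Tessera → Juniper: 100% × 95% × 15% = 14.25%.
Total: 55.5% + 3% + 5.18% + 0.75% + 14.25% = 78.68%.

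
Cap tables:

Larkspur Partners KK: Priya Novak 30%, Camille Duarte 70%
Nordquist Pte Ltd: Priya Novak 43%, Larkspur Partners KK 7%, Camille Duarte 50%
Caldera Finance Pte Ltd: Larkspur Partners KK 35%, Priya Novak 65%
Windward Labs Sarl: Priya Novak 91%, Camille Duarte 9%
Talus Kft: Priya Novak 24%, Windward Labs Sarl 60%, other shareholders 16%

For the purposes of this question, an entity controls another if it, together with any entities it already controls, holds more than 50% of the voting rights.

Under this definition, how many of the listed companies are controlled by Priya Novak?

3

Priya holds 65% of Caldera, so Priya controls Caldera.
Priya holds 91% of Windward, so Priya controls Windward.
Priya and Windward together hold 24% + 60% = 84% of Talus, so Priya controls Talus.
No other company's threshold is met.
Priya controls 3 companies.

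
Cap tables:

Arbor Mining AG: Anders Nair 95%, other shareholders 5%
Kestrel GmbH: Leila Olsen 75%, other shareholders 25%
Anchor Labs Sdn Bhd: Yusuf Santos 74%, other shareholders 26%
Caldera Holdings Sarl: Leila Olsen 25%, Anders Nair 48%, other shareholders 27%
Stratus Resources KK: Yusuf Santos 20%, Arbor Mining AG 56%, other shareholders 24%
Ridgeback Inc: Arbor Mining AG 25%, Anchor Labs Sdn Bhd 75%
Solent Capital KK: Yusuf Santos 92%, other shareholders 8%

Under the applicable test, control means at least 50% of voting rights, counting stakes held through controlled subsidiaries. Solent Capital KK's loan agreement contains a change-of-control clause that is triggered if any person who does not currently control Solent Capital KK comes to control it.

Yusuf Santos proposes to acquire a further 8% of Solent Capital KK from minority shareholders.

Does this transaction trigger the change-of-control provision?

No

The purchase changes only Yusuf's holdings, so Yusuf is the only person who could newly come to control Solent.
Yusuf holds 92% of Solent, so Yusuf controls Solent.
So Yusuf already controls Solent before the transaction.
After the purchase, Yusuf's direct stake in Solent rises to 92% + 8% = 100%.
Yusuf controlled Solent already, so this is not a new person acquiring control; every other person's position is unchanged or reduced.
No new person acquires control, so the clause is not triggered.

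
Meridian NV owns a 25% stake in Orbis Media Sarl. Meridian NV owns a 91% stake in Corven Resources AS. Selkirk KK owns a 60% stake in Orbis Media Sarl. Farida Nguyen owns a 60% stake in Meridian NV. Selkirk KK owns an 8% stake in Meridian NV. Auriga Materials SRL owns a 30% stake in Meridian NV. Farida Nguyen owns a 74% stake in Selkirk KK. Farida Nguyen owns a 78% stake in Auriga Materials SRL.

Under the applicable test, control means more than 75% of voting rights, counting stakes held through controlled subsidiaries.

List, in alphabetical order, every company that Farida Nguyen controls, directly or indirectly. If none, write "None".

Farida holds 78% of Auriga, so Farida controls Auriga.
Farida and Auriga together hold 60% + 30% = 90% of Meridian, so Farida controls Meridian.
Meridian holds 91% of Corven, so Farida controls Corven.
No other company's threshold is met.

Auriga Materials SRL, Corven Resources AS, Meridian NV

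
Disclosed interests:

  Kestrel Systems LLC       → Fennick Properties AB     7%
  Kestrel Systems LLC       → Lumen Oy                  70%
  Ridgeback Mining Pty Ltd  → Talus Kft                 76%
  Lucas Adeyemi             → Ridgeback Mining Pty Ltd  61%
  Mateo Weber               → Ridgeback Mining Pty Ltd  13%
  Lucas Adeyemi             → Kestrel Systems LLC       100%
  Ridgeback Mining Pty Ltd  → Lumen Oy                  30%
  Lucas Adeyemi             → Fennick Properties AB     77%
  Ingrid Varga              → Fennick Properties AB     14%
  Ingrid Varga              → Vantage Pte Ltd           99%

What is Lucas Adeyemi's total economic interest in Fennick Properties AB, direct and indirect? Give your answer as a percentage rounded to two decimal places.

Lucas reaches Fennick along 2 paths.
Via Kestrel: 100% × 7% = 7%.
Direct stake: 77% = 77%.
Total: 7% + 77% = 84%.
Rounded: 84.00%.

84.00%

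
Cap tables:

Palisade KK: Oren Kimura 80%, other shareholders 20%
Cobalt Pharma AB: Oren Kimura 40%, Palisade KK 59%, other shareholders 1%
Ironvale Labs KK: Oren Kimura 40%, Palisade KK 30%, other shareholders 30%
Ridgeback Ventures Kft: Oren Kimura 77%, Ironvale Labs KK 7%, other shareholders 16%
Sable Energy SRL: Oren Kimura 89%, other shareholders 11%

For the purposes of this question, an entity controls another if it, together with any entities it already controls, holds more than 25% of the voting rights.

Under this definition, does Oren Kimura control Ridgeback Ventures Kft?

Yes

Oren holds 80% of Palisade, so Oren controls Palisade.
Oren and Palisade together hold 40% + 30% = 70% of Ironvale, so Oren controls Ironvale.
Oren and Ironvale together hold 77% + 7% = 84% of Ridgeback, so Oren controls Ridgeback.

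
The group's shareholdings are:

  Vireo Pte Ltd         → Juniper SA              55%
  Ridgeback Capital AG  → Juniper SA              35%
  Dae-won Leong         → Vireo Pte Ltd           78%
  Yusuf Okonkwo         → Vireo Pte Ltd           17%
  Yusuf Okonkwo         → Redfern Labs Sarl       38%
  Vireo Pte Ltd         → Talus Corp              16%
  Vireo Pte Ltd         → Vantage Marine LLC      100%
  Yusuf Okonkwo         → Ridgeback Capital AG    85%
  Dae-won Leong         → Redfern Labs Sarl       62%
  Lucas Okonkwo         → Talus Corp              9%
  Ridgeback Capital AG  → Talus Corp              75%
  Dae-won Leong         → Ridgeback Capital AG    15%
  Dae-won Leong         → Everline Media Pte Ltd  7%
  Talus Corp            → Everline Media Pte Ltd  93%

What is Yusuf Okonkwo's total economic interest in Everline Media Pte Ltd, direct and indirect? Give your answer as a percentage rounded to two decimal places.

61.82%

Yusuf reaches Everline along 2 paths.
Via Ridgeback → Talus: 85% × 75% × 93% = 59.2875%.
Via Vireo → Talus: 17% × 16% × 93% = 2.5296%.
Total: 59.2875% + 2.5296% = 61.8171%.
Rounded: 61.82%.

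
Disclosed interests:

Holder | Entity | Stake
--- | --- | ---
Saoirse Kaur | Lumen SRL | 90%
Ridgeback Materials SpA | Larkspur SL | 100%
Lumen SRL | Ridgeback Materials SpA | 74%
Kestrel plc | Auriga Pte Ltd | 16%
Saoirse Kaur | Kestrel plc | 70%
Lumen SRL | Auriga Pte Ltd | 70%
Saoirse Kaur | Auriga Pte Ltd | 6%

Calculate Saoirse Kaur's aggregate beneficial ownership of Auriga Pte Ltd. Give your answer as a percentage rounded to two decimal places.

80.20%

Saoirse reaches Auriga along 3 paths.
Direct stake: 6% = 6%.
Via Kestrel: 70% × 16% = 11.2%.
Via Lumen: 90% × 70% = 63%.
Total: 6% + 11.2% + 63% = 80.2%.
Rounded: 80.20%.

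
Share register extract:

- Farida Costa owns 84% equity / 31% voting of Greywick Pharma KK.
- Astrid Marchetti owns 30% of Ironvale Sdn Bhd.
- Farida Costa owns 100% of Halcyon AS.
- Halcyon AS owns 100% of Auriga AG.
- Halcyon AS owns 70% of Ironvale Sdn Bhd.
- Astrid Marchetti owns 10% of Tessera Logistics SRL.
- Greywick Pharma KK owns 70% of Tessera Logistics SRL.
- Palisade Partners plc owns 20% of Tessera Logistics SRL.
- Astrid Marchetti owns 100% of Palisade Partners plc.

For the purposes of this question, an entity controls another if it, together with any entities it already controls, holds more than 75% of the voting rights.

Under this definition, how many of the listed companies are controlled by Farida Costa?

Farida holds 100% of Halcyon, so Farida controls Halcyon.
Halcyon holds 100% of Auriga, so Farida controls Auriga.
No other company's threshold is met.
Farida controls 2 companies.

2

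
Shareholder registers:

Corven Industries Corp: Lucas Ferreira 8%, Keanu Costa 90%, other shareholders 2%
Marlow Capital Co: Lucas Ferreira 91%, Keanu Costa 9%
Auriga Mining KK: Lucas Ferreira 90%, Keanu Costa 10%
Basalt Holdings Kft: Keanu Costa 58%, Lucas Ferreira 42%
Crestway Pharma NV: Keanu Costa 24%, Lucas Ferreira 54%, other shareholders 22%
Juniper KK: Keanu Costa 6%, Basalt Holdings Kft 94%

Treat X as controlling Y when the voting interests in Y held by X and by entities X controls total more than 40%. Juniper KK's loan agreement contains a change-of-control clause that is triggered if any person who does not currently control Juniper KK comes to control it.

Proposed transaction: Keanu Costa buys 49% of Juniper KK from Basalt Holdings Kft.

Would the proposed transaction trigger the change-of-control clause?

No

The purchase adds only to Keanu's holdings (Basalt's stake shrinks), so Keanu is the only person who could newly come to control Juniper.
Keanu holds 58% of Basalt, so Keanu controls Basalt.
Keanu and Basalt together hold 6% + 94% = 100% of Juniper, so Keanu controls Juniper.
So Keanu already controls Juniper before the transaction.
After the purchase, Keanu's direct stake in Juniper rises to 6% + 49% = 55%, and Basalt's stake falls to 45%.
Keanu controlled Juniper already, so this is not a new person acquiring control; every other person's position is unchanged or reduced.
No new person acquires control, so the clause is not triggered.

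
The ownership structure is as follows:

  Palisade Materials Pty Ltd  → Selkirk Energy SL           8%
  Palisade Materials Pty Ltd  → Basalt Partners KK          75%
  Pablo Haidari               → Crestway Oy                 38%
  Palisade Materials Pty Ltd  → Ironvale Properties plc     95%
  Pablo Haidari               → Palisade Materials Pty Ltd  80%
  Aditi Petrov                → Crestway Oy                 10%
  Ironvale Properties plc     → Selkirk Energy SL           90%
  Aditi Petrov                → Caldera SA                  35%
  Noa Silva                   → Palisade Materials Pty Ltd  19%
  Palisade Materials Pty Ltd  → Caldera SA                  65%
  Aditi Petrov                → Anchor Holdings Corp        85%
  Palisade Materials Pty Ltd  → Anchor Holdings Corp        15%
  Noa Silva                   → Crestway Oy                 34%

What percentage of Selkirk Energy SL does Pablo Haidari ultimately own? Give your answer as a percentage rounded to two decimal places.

Pablo reaches Selkirk along 2 paths.
Via Palisade → Ironvale: 80% × 95% × 90% = 68.4%.
Via Palisade: 80% × 8% = 6.4%.
Total: 68.4% + 6.4% = 74.8%.
Rounded: 74.80%.

74.80%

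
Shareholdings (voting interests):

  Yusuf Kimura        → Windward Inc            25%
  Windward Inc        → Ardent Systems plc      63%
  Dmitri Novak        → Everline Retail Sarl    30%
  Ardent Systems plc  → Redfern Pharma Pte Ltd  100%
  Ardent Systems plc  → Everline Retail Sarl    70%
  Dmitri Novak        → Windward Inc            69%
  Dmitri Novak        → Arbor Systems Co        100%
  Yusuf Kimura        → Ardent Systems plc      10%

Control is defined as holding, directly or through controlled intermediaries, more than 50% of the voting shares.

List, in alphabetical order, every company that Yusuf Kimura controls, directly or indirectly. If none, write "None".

Yusuf's largest direct stake is 25% in Windward, which does not meet the threshold.

None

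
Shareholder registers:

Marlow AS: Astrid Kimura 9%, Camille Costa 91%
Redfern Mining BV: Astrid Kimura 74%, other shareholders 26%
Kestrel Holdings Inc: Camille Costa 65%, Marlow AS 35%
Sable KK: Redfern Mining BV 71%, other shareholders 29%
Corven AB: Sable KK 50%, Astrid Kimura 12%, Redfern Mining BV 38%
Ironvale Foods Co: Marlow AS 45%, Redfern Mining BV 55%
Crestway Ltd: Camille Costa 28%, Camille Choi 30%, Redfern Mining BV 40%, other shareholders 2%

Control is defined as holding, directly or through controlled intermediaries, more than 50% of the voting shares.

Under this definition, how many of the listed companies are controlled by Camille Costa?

Camille Costa holds 91% of Marlow, so Camille Costa controls Marlow.
Camille Costa and Marlow together hold 65% + 35% = 100% of Kestrel, so Camille Costa controls Kestrel.
No other company's threshold is met.
Camille Costa controls 2 companies.

2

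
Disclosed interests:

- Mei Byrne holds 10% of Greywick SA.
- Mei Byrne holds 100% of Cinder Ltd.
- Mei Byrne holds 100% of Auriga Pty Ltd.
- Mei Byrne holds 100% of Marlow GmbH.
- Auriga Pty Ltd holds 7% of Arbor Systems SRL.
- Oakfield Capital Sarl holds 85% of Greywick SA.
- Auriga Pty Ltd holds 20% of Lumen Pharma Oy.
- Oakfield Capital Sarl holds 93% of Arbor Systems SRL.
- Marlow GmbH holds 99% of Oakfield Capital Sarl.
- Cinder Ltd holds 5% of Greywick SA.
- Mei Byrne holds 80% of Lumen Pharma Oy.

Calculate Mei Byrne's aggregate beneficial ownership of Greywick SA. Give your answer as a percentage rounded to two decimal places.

Mei reaches Greywick along 3 paths.
Direct stake: 10% = 10%.
Via Marlow → Oakfield: 100% × 99% × 85% = 84.15%.
Via Cinder: 100% × 5% = 5%.
Total: 10% + 84.15% + 5% = 99.15%.

99.15%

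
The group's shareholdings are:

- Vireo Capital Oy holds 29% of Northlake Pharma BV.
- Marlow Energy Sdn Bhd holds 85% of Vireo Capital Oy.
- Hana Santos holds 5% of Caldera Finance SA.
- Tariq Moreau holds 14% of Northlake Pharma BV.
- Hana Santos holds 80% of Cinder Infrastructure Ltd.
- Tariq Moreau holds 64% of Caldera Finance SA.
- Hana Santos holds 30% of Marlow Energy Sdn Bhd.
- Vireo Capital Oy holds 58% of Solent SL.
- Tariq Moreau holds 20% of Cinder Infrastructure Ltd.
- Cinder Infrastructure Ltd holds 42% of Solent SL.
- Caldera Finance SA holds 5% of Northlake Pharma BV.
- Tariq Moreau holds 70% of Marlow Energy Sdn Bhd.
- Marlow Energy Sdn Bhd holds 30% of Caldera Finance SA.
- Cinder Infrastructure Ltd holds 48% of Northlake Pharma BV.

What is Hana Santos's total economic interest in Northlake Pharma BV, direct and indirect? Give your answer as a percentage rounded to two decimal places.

Hana reaches Northlake along 4 paths.
Via Marlow → Vireo: 30% × 85% × 29% = 7.395%.
Via Caldera: 5% × 5% = 0.25%.
Via Marlow → Caldera: 30% × 30% × 5% = 0.45%.
Via Cinder: 80% × 48% = 38.4%.
Total: 7.395% + 0.25% + 0.45% + 38.4% = 46.495%.
Rounded: 46.50%.

46.50%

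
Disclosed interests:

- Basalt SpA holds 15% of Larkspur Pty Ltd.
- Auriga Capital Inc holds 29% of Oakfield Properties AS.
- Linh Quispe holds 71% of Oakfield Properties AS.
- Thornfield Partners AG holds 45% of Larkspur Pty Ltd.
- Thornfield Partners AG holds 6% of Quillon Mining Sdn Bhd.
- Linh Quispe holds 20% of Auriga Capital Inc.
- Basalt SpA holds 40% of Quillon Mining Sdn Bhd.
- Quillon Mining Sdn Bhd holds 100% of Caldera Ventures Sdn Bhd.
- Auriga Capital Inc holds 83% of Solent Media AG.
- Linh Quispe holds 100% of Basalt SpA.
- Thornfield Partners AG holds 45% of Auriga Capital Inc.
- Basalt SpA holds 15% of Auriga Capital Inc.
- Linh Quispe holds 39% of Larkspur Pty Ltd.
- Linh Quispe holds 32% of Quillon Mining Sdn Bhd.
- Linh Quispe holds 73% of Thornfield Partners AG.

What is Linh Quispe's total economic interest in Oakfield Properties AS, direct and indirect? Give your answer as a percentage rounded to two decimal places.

90.68%

Linh reaches Oakfield along 4 paths.
Via Basalt → Auriga: 100% × 15% × 29% = 4.35%.
Via Auriga: 20% × 29% = 5.8%.
Via Thornfield → Auriga: 73% × 45% × 29% = 9.5265%.
Direct stake: 71% = 71%.
Total: 4.35% + 5.8% + 9.5265% + 71% = 90.6765%.
Rounded: 90.68%.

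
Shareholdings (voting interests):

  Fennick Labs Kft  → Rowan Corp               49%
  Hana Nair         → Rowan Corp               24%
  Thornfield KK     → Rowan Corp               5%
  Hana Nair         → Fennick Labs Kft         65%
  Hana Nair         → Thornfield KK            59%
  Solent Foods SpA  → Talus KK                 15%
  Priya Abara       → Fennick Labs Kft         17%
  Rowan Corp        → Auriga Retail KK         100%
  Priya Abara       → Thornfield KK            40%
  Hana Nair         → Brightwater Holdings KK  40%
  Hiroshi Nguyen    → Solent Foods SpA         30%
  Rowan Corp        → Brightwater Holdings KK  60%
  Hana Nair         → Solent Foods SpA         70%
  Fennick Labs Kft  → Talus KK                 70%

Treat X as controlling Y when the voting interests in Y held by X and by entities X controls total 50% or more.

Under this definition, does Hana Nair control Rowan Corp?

Yes

Hana holds 59% of Thornfield, so Hana controls Thornfield.
Hana holds 65% of Fennick, so Hana controls Fennick.
Fennick and Thornfield and Hana together hold 49% + 5% + 24% = 78% of Rowan, so Hana controls Rowan.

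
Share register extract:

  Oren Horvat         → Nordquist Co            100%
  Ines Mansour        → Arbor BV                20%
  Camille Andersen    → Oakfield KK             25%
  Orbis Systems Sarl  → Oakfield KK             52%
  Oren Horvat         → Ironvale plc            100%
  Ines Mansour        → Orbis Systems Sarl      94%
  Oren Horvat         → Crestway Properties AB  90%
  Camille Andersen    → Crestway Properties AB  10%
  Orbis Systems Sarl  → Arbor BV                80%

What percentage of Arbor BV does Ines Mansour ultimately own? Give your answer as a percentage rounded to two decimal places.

95.20%

Ines reaches Arbor along 2 paths.
Direct stake: 20% = 20%.
Via Orbis: 94% × 80% = 75.2%.
Total: 20% + 75.2% = 95.2%.
Rounded: 95.20%.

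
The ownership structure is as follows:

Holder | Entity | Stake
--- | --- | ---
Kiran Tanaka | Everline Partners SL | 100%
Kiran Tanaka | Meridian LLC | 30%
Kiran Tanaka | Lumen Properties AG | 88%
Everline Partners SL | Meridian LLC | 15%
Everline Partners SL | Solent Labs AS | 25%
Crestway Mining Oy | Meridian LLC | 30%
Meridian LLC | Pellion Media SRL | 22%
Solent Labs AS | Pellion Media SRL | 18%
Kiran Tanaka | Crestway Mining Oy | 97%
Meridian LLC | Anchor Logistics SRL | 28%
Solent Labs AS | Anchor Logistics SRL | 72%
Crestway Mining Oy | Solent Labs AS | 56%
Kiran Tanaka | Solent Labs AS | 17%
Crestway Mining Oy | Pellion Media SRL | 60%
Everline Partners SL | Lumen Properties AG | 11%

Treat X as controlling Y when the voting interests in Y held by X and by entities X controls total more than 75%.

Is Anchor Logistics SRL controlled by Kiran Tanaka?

No

Kiran holds 97% of Crestway, so Kiran controls Crestway.
Kiran holds 100% of Everline, so Kiran controls Everline.
Everline and Kiran and Crestway together hold 25% + 17% + 56% = 98% of Solent, so Kiran controls Solent.
Kiran and Everline together hold 88% + 11% = 99% of Lumen, so Kiran controls Lumen.
Solent and Crestway together hold 18% + 60% = 78% of Pellion, so Kiran controls Pellion.
In Anchor, Kiran's side holds only 72%, not > 75%.
So Kiran does not control Anchor.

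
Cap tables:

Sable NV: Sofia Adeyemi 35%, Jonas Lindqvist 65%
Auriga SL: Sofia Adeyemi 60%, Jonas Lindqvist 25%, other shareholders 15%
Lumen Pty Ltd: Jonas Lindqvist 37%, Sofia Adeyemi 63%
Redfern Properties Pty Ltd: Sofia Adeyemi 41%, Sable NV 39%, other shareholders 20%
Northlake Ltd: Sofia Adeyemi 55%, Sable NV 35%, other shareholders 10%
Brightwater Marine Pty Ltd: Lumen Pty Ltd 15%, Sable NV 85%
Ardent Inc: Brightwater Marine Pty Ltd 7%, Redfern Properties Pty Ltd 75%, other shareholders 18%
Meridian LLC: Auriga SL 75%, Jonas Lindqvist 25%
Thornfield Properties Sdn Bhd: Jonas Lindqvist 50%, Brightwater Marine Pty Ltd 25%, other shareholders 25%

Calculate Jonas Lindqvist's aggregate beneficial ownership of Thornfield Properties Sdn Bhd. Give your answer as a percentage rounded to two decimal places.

Jonas reaches Thornfield along 3 paths.
Direct stake: 50% = 50%.
Via Lumen → Brightwater: 37% × 15% × 25% = 1.3875%.
Via Sable → Brightwater: 65% × 85% × 25% = 13.8125%.
Total: 50% + 1.3875% + 13.8125% = 65.2%.
Rounded: 65.20%.

65.20%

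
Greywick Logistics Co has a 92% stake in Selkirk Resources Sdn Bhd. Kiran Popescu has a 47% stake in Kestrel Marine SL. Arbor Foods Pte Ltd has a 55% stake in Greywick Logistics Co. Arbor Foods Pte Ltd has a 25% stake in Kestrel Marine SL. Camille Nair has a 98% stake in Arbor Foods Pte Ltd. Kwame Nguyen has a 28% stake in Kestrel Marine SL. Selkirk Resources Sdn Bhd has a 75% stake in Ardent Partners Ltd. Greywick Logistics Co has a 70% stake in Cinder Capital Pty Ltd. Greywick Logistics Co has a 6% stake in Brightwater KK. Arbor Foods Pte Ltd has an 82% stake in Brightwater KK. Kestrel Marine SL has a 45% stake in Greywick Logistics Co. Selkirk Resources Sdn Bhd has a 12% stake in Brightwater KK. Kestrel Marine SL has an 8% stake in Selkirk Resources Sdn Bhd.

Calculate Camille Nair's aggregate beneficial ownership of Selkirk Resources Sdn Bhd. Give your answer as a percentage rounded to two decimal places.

Camille reaches Selkirk along 3 paths.
Via Arbor → Kestrel: 98% × 25% × 8% = 1.96%.
Via Arbor → Greywick: 98% × 55% × 92% = 49.588%.
Via Arbor → Kestrel → Greywick: 98% × 25% × 45% × 92% = 10.143%.
Total: 1.96% + 49.588% + 10.143% = 61.691%.
Rounded: 61.69%.

61.69%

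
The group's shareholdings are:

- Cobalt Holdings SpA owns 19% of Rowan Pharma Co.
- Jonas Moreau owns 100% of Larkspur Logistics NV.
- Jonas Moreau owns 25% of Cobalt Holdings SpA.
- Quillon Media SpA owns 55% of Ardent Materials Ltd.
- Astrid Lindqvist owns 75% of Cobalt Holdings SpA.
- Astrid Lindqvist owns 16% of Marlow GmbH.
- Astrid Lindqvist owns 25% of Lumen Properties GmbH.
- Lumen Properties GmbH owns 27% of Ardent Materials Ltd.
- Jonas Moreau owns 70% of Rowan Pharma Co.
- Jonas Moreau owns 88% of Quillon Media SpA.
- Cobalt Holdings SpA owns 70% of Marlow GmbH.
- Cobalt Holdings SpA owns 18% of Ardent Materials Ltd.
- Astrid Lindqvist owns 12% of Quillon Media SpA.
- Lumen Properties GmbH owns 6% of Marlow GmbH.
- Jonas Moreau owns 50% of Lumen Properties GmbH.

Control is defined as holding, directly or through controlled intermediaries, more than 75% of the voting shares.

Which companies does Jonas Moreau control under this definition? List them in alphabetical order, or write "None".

Larkspur Logistics NV, Quillon Media SpA

Jonas holds 100% of Larkspur, so Jonas controls Larkspur.
Jonas holds 88% of Quillon, so Jonas controls Quillon.
No other company's threshold is met.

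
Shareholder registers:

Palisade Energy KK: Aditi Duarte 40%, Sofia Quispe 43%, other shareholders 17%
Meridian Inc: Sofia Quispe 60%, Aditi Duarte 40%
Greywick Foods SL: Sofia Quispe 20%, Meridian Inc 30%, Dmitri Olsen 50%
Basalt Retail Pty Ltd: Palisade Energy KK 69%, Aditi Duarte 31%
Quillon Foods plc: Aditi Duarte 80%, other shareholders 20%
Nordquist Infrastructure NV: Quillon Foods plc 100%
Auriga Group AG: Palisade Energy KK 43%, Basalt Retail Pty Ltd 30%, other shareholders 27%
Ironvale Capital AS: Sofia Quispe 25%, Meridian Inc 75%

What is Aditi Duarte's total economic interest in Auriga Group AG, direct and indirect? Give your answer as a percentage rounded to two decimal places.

34.78%

Aditi reaches Auriga along 3 paths.
Via Palisade: 40% × 43% = 17.2%.
Via Palisade → Basalt: 40% × 69% × 30% = 8.28%.
Via Basalt: 31% × 30% = 9.3%.
Total: 17.2% + 8.28% + 9.3% = 34.78%.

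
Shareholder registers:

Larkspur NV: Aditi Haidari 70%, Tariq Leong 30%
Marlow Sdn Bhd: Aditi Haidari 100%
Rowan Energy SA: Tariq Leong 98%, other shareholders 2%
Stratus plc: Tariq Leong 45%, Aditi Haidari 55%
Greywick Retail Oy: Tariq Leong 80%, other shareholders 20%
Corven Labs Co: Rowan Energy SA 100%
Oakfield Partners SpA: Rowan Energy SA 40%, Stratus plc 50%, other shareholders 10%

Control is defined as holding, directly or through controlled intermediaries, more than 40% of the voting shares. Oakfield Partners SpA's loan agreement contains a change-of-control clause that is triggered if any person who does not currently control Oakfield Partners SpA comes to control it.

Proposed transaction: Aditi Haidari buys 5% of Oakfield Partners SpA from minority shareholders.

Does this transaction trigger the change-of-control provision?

The purchase changes only Aditi's holdings, so Aditi is the only person who could newly come to control Oakfield.
Aditi holds 55% of Stratus, so Aditi controls Stratus.
Stratus holds 50% of Oakfield, so Aditi controls Oakfield.
So Aditi already controls Oakfield before the transaction.
After the purchase, Aditi holds 5% of Oakfield directly.
Aditi controlled Oakfield already, so this is not a new person acquiring control; every other person's position is unchanged or reduced.
No new person acquires control, so the clause is not triggered.

No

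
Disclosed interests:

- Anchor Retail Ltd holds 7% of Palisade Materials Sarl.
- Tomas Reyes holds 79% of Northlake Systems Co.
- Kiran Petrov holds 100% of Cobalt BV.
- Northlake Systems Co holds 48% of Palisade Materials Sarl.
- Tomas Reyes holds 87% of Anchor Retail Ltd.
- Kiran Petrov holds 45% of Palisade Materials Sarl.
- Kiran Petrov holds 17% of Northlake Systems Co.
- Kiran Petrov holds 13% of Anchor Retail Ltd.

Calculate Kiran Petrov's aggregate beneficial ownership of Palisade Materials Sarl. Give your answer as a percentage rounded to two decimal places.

Kiran reaches Palisade along 3 paths.
Via Northlake: 17% × 48% = 8.16%.
Direct stake: 45% = 45%.
Via Anchor: 13% × 7% = 0.91%.
Total: 8.16% + 45% + 0.91% = 54.07%.

54.07%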